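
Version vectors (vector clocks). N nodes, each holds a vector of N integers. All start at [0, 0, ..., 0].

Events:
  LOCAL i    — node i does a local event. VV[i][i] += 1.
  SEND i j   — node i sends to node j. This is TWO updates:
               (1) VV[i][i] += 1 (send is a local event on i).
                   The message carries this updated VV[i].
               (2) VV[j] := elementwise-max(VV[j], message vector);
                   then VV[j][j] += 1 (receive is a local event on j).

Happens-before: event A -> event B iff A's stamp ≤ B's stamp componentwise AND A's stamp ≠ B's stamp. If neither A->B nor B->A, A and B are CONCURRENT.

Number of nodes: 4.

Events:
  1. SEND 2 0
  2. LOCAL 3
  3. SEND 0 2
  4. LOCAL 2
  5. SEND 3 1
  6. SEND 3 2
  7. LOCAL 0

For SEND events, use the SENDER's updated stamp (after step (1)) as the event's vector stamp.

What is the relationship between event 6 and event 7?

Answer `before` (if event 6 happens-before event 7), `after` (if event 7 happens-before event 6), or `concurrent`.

Initial: VV[0]=[0, 0, 0, 0]
Initial: VV[1]=[0, 0, 0, 0]
Initial: VV[2]=[0, 0, 0, 0]
Initial: VV[3]=[0, 0, 0, 0]
Event 1: SEND 2->0: VV[2][2]++ -> VV[2]=[0, 0, 1, 0], msg_vec=[0, 0, 1, 0]; VV[0]=max(VV[0],msg_vec) then VV[0][0]++ -> VV[0]=[1, 0, 1, 0]
Event 2: LOCAL 3: VV[3][3]++ -> VV[3]=[0, 0, 0, 1]
Event 3: SEND 0->2: VV[0][0]++ -> VV[0]=[2, 0, 1, 0], msg_vec=[2, 0, 1, 0]; VV[2]=max(VV[2],msg_vec) then VV[2][2]++ -> VV[2]=[2, 0, 2, 0]
Event 4: LOCAL 2: VV[2][2]++ -> VV[2]=[2, 0, 3, 0]
Event 5: SEND 3->1: VV[3][3]++ -> VV[3]=[0, 0, 0, 2], msg_vec=[0, 0, 0, 2]; VV[1]=max(VV[1],msg_vec) then VV[1][1]++ -> VV[1]=[0, 1, 0, 2]
Event 6: SEND 3->2: VV[3][3]++ -> VV[3]=[0, 0, 0, 3], msg_vec=[0, 0, 0, 3]; VV[2]=max(VV[2],msg_vec) then VV[2][2]++ -> VV[2]=[2, 0, 4, 3]
Event 7: LOCAL 0: VV[0][0]++ -> VV[0]=[3, 0, 1, 0]
Event 6 stamp: [0, 0, 0, 3]
Event 7 stamp: [3, 0, 1, 0]
[0, 0, 0, 3] <= [3, 0, 1, 0]? False
[3, 0, 1, 0] <= [0, 0, 0, 3]? False
Relation: concurrent

Answer: concurrent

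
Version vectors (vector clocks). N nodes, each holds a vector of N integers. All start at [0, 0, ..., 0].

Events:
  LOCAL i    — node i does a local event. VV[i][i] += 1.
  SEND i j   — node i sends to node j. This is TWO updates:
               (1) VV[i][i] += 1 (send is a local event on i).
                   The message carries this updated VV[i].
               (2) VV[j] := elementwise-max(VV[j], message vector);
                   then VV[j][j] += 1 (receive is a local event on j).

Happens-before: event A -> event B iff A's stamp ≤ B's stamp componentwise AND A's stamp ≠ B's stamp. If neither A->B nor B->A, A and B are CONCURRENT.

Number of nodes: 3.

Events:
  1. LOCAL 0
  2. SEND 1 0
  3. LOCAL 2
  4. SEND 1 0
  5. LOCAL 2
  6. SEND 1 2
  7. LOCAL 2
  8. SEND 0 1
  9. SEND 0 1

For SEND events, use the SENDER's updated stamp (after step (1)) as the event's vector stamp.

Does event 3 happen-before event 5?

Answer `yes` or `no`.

Initial: VV[0]=[0, 0, 0]
Initial: VV[1]=[0, 0, 0]
Initial: VV[2]=[0, 0, 0]
Event 1: LOCAL 0: VV[0][0]++ -> VV[0]=[1, 0, 0]
Event 2: SEND 1->0: VV[1][1]++ -> VV[1]=[0, 1, 0], msg_vec=[0, 1, 0]; VV[0]=max(VV[0],msg_vec) then VV[0][0]++ -> VV[0]=[2, 1, 0]
Event 3: LOCAL 2: VV[2][2]++ -> VV[2]=[0, 0, 1]
Event 4: SEND 1->0: VV[1][1]++ -> VV[1]=[0, 2, 0], msg_vec=[0, 2, 0]; VV[0]=max(VV[0],msg_vec) then VV[0][0]++ -> VV[0]=[3, 2, 0]
Event 5: LOCAL 2: VV[2][2]++ -> VV[2]=[0, 0, 2]
Event 6: SEND 1->2: VV[1][1]++ -> VV[1]=[0, 3, 0], msg_vec=[0, 3, 0]; VV[2]=max(VV[2],msg_vec) then VV[2][2]++ -> VV[2]=[0, 3, 3]
Event 7: LOCAL 2: VV[2][2]++ -> VV[2]=[0, 3, 4]
Event 8: SEND 0->1: VV[0][0]++ -> VV[0]=[4, 2, 0], msg_vec=[4, 2, 0]; VV[1]=max(VV[1],msg_vec) then VV[1][1]++ -> VV[1]=[4, 4, 0]
Event 9: SEND 0->1: VV[0][0]++ -> VV[0]=[5, 2, 0], msg_vec=[5, 2, 0]; VV[1]=max(VV[1],msg_vec) then VV[1][1]++ -> VV[1]=[5, 5, 0]
Event 3 stamp: [0, 0, 1]
Event 5 stamp: [0, 0, 2]
[0, 0, 1] <= [0, 0, 2]? True. Equal? False. Happens-before: True

Answer: yes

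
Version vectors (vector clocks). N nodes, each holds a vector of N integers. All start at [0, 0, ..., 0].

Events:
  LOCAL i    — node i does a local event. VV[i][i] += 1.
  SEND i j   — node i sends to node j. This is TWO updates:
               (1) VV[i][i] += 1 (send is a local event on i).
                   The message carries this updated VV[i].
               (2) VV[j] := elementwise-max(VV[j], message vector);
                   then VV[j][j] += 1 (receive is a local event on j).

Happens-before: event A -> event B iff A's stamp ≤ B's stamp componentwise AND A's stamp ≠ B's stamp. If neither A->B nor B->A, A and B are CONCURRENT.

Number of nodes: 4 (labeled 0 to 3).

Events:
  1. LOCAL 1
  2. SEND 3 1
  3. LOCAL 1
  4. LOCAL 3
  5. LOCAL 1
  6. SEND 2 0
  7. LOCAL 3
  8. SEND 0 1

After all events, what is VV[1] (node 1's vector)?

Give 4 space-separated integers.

Initial: VV[0]=[0, 0, 0, 0]
Initial: VV[1]=[0, 0, 0, 0]
Initial: VV[2]=[0, 0, 0, 0]
Initial: VV[3]=[0, 0, 0, 0]
Event 1: LOCAL 1: VV[1][1]++ -> VV[1]=[0, 1, 0, 0]
Event 2: SEND 3->1: VV[3][3]++ -> VV[3]=[0, 0, 0, 1], msg_vec=[0, 0, 0, 1]; VV[1]=max(VV[1],msg_vec) then VV[1][1]++ -> VV[1]=[0, 2, 0, 1]
Event 3: LOCAL 1: VV[1][1]++ -> VV[1]=[0, 3, 0, 1]
Event 4: LOCAL 3: VV[3][3]++ -> VV[3]=[0, 0, 0, 2]
Event 5: LOCAL 1: VV[1][1]++ -> VV[1]=[0, 4, 0, 1]
Event 6: SEND 2->0: VV[2][2]++ -> VV[2]=[0, 0, 1, 0], msg_vec=[0, 0, 1, 0]; VV[0]=max(VV[0],msg_vec) then VV[0][0]++ -> VV[0]=[1, 0, 1, 0]
Event 7: LOCAL 3: VV[3][3]++ -> VV[3]=[0, 0, 0, 3]
Event 8: SEND 0->1: VV[0][0]++ -> VV[0]=[2, 0, 1, 0], msg_vec=[2, 0, 1, 0]; VV[1]=max(VV[1],msg_vec) then VV[1][1]++ -> VV[1]=[2, 5, 1, 1]
Final vectors: VV[0]=[2, 0, 1, 0]; VV[1]=[2, 5, 1, 1]; VV[2]=[0, 0, 1, 0]; VV[3]=[0, 0, 0, 3]

Answer: 2 5 1 1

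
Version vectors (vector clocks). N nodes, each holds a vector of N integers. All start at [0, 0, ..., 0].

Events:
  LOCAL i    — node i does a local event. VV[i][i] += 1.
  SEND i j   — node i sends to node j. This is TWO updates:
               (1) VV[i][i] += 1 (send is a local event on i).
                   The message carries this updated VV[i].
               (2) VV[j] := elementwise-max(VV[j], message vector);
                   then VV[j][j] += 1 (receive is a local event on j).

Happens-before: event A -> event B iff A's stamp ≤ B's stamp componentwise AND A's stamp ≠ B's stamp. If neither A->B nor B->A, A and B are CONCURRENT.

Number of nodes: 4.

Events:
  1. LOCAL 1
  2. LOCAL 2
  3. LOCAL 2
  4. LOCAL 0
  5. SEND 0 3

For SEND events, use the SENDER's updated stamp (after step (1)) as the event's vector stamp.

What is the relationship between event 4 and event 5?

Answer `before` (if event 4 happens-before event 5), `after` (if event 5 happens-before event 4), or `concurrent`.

Answer: before

Derivation:
Initial: VV[0]=[0, 0, 0, 0]
Initial: VV[1]=[0, 0, 0, 0]
Initial: VV[2]=[0, 0, 0, 0]
Initial: VV[3]=[0, 0, 0, 0]
Event 1: LOCAL 1: VV[1][1]++ -> VV[1]=[0, 1, 0, 0]
Event 2: LOCAL 2: VV[2][2]++ -> VV[2]=[0, 0, 1, 0]
Event 3: LOCAL 2: VV[2][2]++ -> VV[2]=[0, 0, 2, 0]
Event 4: LOCAL 0: VV[0][0]++ -> VV[0]=[1, 0, 0, 0]
Event 5: SEND 0->3: VV[0][0]++ -> VV[0]=[2, 0, 0, 0], msg_vec=[2, 0, 0, 0]; VV[3]=max(VV[3],msg_vec) then VV[3][3]++ -> VV[3]=[2, 0, 0, 1]
Event 4 stamp: [1, 0, 0, 0]
Event 5 stamp: [2, 0, 0, 0]
[1, 0, 0, 0] <= [2, 0, 0, 0]? True
[2, 0, 0, 0] <= [1, 0, 0, 0]? False
Relation: before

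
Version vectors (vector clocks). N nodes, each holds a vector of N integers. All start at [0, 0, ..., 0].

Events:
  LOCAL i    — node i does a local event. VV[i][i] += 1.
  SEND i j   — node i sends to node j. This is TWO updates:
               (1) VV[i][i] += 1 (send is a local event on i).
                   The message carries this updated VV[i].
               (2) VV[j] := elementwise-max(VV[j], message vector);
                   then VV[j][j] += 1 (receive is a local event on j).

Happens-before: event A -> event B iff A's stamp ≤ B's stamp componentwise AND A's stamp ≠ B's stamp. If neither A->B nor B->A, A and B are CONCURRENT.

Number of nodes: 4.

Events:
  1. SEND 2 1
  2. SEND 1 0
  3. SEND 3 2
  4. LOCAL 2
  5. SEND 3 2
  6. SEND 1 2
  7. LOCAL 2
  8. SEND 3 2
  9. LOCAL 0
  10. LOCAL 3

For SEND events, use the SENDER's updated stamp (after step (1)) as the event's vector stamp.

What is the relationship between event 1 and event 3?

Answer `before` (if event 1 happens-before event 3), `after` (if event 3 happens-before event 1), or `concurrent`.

Answer: concurrent

Derivation:
Initial: VV[0]=[0, 0, 0, 0]
Initial: VV[1]=[0, 0, 0, 0]
Initial: VV[2]=[0, 0, 0, 0]
Initial: VV[3]=[0, 0, 0, 0]
Event 1: SEND 2->1: VV[2][2]++ -> VV[2]=[0, 0, 1, 0], msg_vec=[0, 0, 1, 0]; VV[1]=max(VV[1],msg_vec) then VV[1][1]++ -> VV[1]=[0, 1, 1, 0]
Event 2: SEND 1->0: VV[1][1]++ -> VV[1]=[0, 2, 1, 0], msg_vec=[0, 2, 1, 0]; VV[0]=max(VV[0],msg_vec) then VV[0][0]++ -> VV[0]=[1, 2, 1, 0]
Event 3: SEND 3->2: VV[3][3]++ -> VV[3]=[0, 0, 0, 1], msg_vec=[0, 0, 0, 1]; VV[2]=max(VV[2],msg_vec) then VV[2][2]++ -> VV[2]=[0, 0, 2, 1]
Event 4: LOCAL 2: VV[2][2]++ -> VV[2]=[0, 0, 3, 1]
Event 5: SEND 3->2: VV[3][3]++ -> VV[3]=[0, 0, 0, 2], msg_vec=[0, 0, 0, 2]; VV[2]=max(VV[2],msg_vec) then VV[2][2]++ -> VV[2]=[0, 0, 4, 2]
Event 6: SEND 1->2: VV[1][1]++ -> VV[1]=[0, 3, 1, 0], msg_vec=[0, 3, 1, 0]; VV[2]=max(VV[2],msg_vec) then VV[2][2]++ -> VV[2]=[0, 3, 5, 2]
Event 7: LOCAL 2: VV[2][2]++ -> VV[2]=[0, 3, 6, 2]
Event 8: SEND 3->2: VV[3][3]++ -> VV[3]=[0, 0, 0, 3], msg_vec=[0, 0, 0, 3]; VV[2]=max(VV[2],msg_vec) then VV[2][2]++ -> VV[2]=[0, 3, 7, 3]
Event 9: LOCAL 0: VV[0][0]++ -> VV[0]=[2, 2, 1, 0]
Event 10: LOCAL 3: VV[3][3]++ -> VV[3]=[0, 0, 0, 4]
Event 1 stamp: [0, 0, 1, 0]
Event 3 stamp: [0, 0, 0, 1]
[0, 0, 1, 0] <= [0, 0, 0, 1]? False
[0, 0, 0, 1] <= [0, 0, 1, 0]? False
Relation: concurrent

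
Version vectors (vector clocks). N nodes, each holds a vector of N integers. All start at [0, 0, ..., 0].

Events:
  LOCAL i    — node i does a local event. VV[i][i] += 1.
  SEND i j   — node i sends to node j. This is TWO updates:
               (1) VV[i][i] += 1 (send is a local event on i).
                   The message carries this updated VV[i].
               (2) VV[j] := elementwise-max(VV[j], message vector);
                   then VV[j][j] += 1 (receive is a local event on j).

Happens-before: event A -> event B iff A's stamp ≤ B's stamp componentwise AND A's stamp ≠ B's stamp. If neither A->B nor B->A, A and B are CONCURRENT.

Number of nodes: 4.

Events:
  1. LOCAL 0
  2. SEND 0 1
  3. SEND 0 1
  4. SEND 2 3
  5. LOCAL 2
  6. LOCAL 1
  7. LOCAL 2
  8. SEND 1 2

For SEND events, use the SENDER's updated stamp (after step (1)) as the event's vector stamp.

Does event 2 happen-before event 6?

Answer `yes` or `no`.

Answer: yes

Derivation:
Initial: VV[0]=[0, 0, 0, 0]
Initial: VV[1]=[0, 0, 0, 0]
Initial: VV[2]=[0, 0, 0, 0]
Initial: VV[3]=[0, 0, 0, 0]
Event 1: LOCAL 0: VV[0][0]++ -> VV[0]=[1, 0, 0, 0]
Event 2: SEND 0->1: VV[0][0]++ -> VV[0]=[2, 0, 0, 0], msg_vec=[2, 0, 0, 0]; VV[1]=max(VV[1],msg_vec) then VV[1][1]++ -> VV[1]=[2, 1, 0, 0]
Event 3: SEND 0->1: VV[0][0]++ -> VV[0]=[3, 0, 0, 0], msg_vec=[3, 0, 0, 0]; VV[1]=max(VV[1],msg_vec) then VV[1][1]++ -> VV[1]=[3, 2, 0, 0]
Event 4: SEND 2->3: VV[2][2]++ -> VV[2]=[0, 0, 1, 0], msg_vec=[0, 0, 1, 0]; VV[3]=max(VV[3],msg_vec) then VV[3][3]++ -> VV[3]=[0, 0, 1, 1]
Event 5: LOCAL 2: VV[2][2]++ -> VV[2]=[0, 0, 2, 0]
Event 6: LOCAL 1: VV[1][1]++ -> VV[1]=[3, 3, 0, 0]
Event 7: LOCAL 2: VV[2][2]++ -> VV[2]=[0, 0, 3, 0]
Event 8: SEND 1->2: VV[1][1]++ -> VV[1]=[3, 4, 0, 0], msg_vec=[3, 4, 0, 0]; VV[2]=max(VV[2],msg_vec) then VV[2][2]++ -> VV[2]=[3, 4, 4, 0]
Event 2 stamp: [2, 0, 0, 0]
Event 6 stamp: [3, 3, 0, 0]
[2, 0, 0, 0] <= [3, 3, 0, 0]? True. Equal? False. Happens-before: True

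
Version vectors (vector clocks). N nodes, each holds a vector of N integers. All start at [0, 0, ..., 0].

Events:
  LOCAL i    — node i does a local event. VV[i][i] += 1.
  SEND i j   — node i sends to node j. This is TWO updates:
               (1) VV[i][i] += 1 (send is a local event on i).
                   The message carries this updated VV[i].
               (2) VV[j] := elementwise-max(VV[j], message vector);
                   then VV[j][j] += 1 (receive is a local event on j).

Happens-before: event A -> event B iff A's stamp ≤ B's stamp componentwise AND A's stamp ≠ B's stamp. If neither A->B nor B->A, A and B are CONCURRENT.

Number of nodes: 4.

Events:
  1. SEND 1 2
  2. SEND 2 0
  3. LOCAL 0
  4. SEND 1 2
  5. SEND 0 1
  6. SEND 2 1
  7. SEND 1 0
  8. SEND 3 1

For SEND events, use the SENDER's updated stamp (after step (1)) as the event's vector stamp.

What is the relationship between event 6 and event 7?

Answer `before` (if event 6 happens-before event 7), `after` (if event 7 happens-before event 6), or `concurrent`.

Answer: before

Derivation:
Initial: VV[0]=[0, 0, 0, 0]
Initial: VV[1]=[0, 0, 0, 0]
Initial: VV[2]=[0, 0, 0, 0]
Initial: VV[3]=[0, 0, 0, 0]
Event 1: SEND 1->2: VV[1][1]++ -> VV[1]=[0, 1, 0, 0], msg_vec=[0, 1, 0, 0]; VV[2]=max(VV[2],msg_vec) then VV[2][2]++ -> VV[2]=[0, 1, 1, 0]
Event 2: SEND 2->0: VV[2][2]++ -> VV[2]=[0, 1, 2, 0], msg_vec=[0, 1, 2, 0]; VV[0]=max(VV[0],msg_vec) then VV[0][0]++ -> VV[0]=[1, 1, 2, 0]
Event 3: LOCAL 0: VV[0][0]++ -> VV[0]=[2, 1, 2, 0]
Event 4: SEND 1->2: VV[1][1]++ -> VV[1]=[0, 2, 0, 0], msg_vec=[0, 2, 0, 0]; VV[2]=max(VV[2],msg_vec) then VV[2][2]++ -> VV[2]=[0, 2, 3, 0]
Event 5: SEND 0->1: VV[0][0]++ -> VV[0]=[3, 1, 2, 0], msg_vec=[3, 1, 2, 0]; VV[1]=max(VV[1],msg_vec) then VV[1][1]++ -> VV[1]=[3, 3, 2, 0]
Event 6: SEND 2->1: VV[2][2]++ -> VV[2]=[0, 2, 4, 0], msg_vec=[0, 2, 4, 0]; VV[1]=max(VV[1],msg_vec) then VV[1][1]++ -> VV[1]=[3, 4, 4, 0]
Event 7: SEND 1->0: VV[1][1]++ -> VV[1]=[3, 5, 4, 0], msg_vec=[3, 5, 4, 0]; VV[0]=max(VV[0],msg_vec) then VV[0][0]++ -> VV[0]=[4, 5, 4, 0]
Event 8: SEND 3->1: VV[3][3]++ -> VV[3]=[0, 0, 0, 1], msg_vec=[0, 0, 0, 1]; VV[1]=max(VV[1],msg_vec) then VV[1][1]++ -> VV[1]=[3, 6, 4, 1]
Event 6 stamp: [0, 2, 4, 0]
Event 7 stamp: [3, 5, 4, 0]
[0, 2, 4, 0] <= [3, 5, 4, 0]? True
[3, 5, 4, 0] <= [0, 2, 4, 0]? False
Relation: before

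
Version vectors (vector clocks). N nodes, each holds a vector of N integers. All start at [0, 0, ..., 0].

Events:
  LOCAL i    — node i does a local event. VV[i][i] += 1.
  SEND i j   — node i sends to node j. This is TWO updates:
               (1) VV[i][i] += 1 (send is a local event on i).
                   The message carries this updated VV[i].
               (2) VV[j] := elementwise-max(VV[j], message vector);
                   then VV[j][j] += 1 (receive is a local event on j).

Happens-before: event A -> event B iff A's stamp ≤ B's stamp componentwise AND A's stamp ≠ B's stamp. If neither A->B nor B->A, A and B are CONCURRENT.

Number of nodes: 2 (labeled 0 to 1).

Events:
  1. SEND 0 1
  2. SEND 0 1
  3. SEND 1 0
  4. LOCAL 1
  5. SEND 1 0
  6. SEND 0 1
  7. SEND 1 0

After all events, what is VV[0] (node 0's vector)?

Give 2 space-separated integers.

Initial: VV[0]=[0, 0]
Initial: VV[1]=[0, 0]
Event 1: SEND 0->1: VV[0][0]++ -> VV[0]=[1, 0], msg_vec=[1, 0]; VV[1]=max(VV[1],msg_vec) then VV[1][1]++ -> VV[1]=[1, 1]
Event 2: SEND 0->1: VV[0][0]++ -> VV[0]=[2, 0], msg_vec=[2, 0]; VV[1]=max(VV[1],msg_vec) then VV[1][1]++ -> VV[1]=[2, 2]
Event 3: SEND 1->0: VV[1][1]++ -> VV[1]=[2, 3], msg_vec=[2, 3]; VV[0]=max(VV[0],msg_vec) then VV[0][0]++ -> VV[0]=[3, 3]
Event 4: LOCAL 1: VV[1][1]++ -> VV[1]=[2, 4]
Event 5: SEND 1->0: VV[1][1]++ -> VV[1]=[2, 5], msg_vec=[2, 5]; VV[0]=max(VV[0],msg_vec) then VV[0][0]++ -> VV[0]=[4, 5]
Event 6: SEND 0->1: VV[0][0]++ -> VV[0]=[5, 5], msg_vec=[5, 5]; VV[1]=max(VV[1],msg_vec) then VV[1][1]++ -> VV[1]=[5, 6]
Event 7: SEND 1->0: VV[1][1]++ -> VV[1]=[5, 7], msg_vec=[5, 7]; VV[0]=max(VV[0],msg_vec) then VV[0][0]++ -> VV[0]=[6, 7]
Final vectors: VV[0]=[6, 7]; VV[1]=[5, 7]

Answer: 6 7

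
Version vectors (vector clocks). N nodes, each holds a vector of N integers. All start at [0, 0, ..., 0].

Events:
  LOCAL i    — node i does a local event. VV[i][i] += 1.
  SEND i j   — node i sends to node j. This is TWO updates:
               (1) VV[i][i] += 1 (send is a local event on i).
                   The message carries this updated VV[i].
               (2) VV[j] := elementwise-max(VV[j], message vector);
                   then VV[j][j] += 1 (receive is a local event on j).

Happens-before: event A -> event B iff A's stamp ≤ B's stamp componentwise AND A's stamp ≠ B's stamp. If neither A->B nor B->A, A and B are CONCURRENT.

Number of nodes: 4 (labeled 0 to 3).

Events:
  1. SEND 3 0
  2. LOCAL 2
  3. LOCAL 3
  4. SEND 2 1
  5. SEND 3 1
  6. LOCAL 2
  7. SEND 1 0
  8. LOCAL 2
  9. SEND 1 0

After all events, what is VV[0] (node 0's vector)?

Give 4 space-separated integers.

Initial: VV[0]=[0, 0, 0, 0]
Initial: VV[1]=[0, 0, 0, 0]
Initial: VV[2]=[0, 0, 0, 0]
Initial: VV[3]=[0, 0, 0, 0]
Event 1: SEND 3->0: VV[3][3]++ -> VV[3]=[0, 0, 0, 1], msg_vec=[0, 0, 0, 1]; VV[0]=max(VV[0],msg_vec) then VV[0][0]++ -> VV[0]=[1, 0, 0, 1]
Event 2: LOCAL 2: VV[2][2]++ -> VV[2]=[0, 0, 1, 0]
Event 3: LOCAL 3: VV[3][3]++ -> VV[3]=[0, 0, 0, 2]
Event 4: SEND 2->1: VV[2][2]++ -> VV[2]=[0, 0, 2, 0], msg_vec=[0, 0, 2, 0]; VV[1]=max(VV[1],msg_vec) then VV[1][1]++ -> VV[1]=[0, 1, 2, 0]
Event 5: SEND 3->1: VV[3][3]++ -> VV[3]=[0, 0, 0, 3], msg_vec=[0, 0, 0, 3]; VV[1]=max(VV[1],msg_vec) then VV[1][1]++ -> VV[1]=[0, 2, 2, 3]
Event 6: LOCAL 2: VV[2][2]++ -> VV[2]=[0, 0, 3, 0]
Event 7: SEND 1->0: VV[1][1]++ -> VV[1]=[0, 3, 2, 3], msg_vec=[0, 3, 2, 3]; VV[0]=max(VV[0],msg_vec) then VV[0][0]++ -> VV[0]=[2, 3, 2, 3]
Event 8: LOCAL 2: VV[2][2]++ -> VV[2]=[0, 0, 4, 0]
Event 9: SEND 1->0: VV[1][1]++ -> VV[1]=[0, 4, 2, 3], msg_vec=[0, 4, 2, 3]; VV[0]=max(VV[0],msg_vec) then VV[0][0]++ -> VV[0]=[3, 4, 2, 3]
Final vectors: VV[0]=[3, 4, 2, 3]; VV[1]=[0, 4, 2, 3]; VV[2]=[0, 0, 4, 0]; VV[3]=[0, 0, 0, 3]

Answer: 3 4 2 3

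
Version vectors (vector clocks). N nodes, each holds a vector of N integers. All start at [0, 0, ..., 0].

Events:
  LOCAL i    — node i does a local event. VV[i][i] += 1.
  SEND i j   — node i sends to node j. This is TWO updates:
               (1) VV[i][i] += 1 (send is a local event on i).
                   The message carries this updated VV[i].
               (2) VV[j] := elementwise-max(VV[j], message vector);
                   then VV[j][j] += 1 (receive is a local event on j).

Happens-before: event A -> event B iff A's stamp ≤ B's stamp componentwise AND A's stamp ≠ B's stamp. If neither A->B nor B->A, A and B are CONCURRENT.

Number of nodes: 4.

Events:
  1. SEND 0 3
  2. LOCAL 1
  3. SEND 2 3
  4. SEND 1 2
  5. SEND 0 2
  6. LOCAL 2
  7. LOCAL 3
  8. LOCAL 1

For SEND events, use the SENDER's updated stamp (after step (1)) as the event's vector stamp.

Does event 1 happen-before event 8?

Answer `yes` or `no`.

Initial: VV[0]=[0, 0, 0, 0]
Initial: VV[1]=[0, 0, 0, 0]
Initial: VV[2]=[0, 0, 0, 0]
Initial: VV[3]=[0, 0, 0, 0]
Event 1: SEND 0->3: VV[0][0]++ -> VV[0]=[1, 0, 0, 0], msg_vec=[1, 0, 0, 0]; VV[3]=max(VV[3],msg_vec) then VV[3][3]++ -> VV[3]=[1, 0, 0, 1]
Event 2: LOCAL 1: VV[1][1]++ -> VV[1]=[0, 1, 0, 0]
Event 3: SEND 2->3: VV[2][2]++ -> VV[2]=[0, 0, 1, 0], msg_vec=[0, 0, 1, 0]; VV[3]=max(VV[3],msg_vec) then VV[3][3]++ -> VV[3]=[1, 0, 1, 2]
Event 4: SEND 1->2: VV[1][1]++ -> VV[1]=[0, 2, 0, 0], msg_vec=[0, 2, 0, 0]; VV[2]=max(VV[2],msg_vec) then VV[2][2]++ -> VV[2]=[0, 2, 2, 0]
Event 5: SEND 0->2: VV[0][0]++ -> VV[0]=[2, 0, 0, 0], msg_vec=[2, 0, 0, 0]; VV[2]=max(VV[2],msg_vec) then VV[2][2]++ -> VV[2]=[2, 2, 3, 0]
Event 6: LOCAL 2: VV[2][2]++ -> VV[2]=[2, 2, 4, 0]
Event 7: LOCAL 3: VV[3][3]++ -> VV[3]=[1, 0, 1, 3]
Event 8: LOCAL 1: VV[1][1]++ -> VV[1]=[0, 3, 0, 0]
Event 1 stamp: [1, 0, 0, 0]
Event 8 stamp: [0, 3, 0, 0]
[1, 0, 0, 0] <= [0, 3, 0, 0]? False. Equal? False. Happens-before: False

Answer: no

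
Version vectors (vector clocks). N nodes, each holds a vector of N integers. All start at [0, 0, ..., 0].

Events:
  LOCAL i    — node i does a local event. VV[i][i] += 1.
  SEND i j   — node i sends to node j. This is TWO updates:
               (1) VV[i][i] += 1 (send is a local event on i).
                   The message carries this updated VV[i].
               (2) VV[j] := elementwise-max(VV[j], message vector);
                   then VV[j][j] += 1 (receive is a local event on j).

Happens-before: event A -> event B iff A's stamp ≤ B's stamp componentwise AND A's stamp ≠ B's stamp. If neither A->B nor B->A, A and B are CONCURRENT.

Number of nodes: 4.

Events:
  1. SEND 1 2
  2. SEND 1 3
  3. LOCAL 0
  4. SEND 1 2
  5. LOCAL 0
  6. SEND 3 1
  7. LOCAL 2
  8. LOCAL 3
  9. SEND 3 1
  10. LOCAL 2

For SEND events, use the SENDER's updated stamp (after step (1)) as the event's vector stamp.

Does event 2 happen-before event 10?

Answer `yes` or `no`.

Answer: yes

Derivation:
Initial: VV[0]=[0, 0, 0, 0]
Initial: VV[1]=[0, 0, 0, 0]
Initial: VV[2]=[0, 0, 0, 0]
Initial: VV[3]=[0, 0, 0, 0]
Event 1: SEND 1->2: VV[1][1]++ -> VV[1]=[0, 1, 0, 0], msg_vec=[0, 1, 0, 0]; VV[2]=max(VV[2],msg_vec) then VV[2][2]++ -> VV[2]=[0, 1, 1, 0]
Event 2: SEND 1->3: VV[1][1]++ -> VV[1]=[0, 2, 0, 0], msg_vec=[0, 2, 0, 0]; VV[3]=max(VV[3],msg_vec) then VV[3][3]++ -> VV[3]=[0, 2, 0, 1]
Event 3: LOCAL 0: VV[0][0]++ -> VV[0]=[1, 0, 0, 0]
Event 4: SEND 1->2: VV[1][1]++ -> VV[1]=[0, 3, 0, 0], msg_vec=[0, 3, 0, 0]; VV[2]=max(VV[2],msg_vec) then VV[2][2]++ -> VV[2]=[0, 3, 2, 0]
Event 5: LOCAL 0: VV[0][0]++ -> VV[0]=[2, 0, 0, 0]
Event 6: SEND 3->1: VV[3][3]++ -> VV[3]=[0, 2, 0, 2], msg_vec=[0, 2, 0, 2]; VV[1]=max(VV[1],msg_vec) then VV[1][1]++ -> VV[1]=[0, 4, 0, 2]
Event 7: LOCAL 2: VV[2][2]++ -> VV[2]=[0, 3, 3, 0]
Event 8: LOCAL 3: VV[3][3]++ -> VV[3]=[0, 2, 0, 3]
Event 9: SEND 3->1: VV[3][3]++ -> VV[3]=[0, 2, 0, 4], msg_vec=[0, 2, 0, 4]; VV[1]=max(VV[1],msg_vec) then VV[1][1]++ -> VV[1]=[0, 5, 0, 4]
Event 10: LOCAL 2: VV[2][2]++ -> VV[2]=[0, 3, 4, 0]
Event 2 stamp: [0, 2, 0, 0]
Event 10 stamp: [0, 3, 4, 0]
[0, 2, 0, 0] <= [0, 3, 4, 0]? True. Equal? False. Happens-before: True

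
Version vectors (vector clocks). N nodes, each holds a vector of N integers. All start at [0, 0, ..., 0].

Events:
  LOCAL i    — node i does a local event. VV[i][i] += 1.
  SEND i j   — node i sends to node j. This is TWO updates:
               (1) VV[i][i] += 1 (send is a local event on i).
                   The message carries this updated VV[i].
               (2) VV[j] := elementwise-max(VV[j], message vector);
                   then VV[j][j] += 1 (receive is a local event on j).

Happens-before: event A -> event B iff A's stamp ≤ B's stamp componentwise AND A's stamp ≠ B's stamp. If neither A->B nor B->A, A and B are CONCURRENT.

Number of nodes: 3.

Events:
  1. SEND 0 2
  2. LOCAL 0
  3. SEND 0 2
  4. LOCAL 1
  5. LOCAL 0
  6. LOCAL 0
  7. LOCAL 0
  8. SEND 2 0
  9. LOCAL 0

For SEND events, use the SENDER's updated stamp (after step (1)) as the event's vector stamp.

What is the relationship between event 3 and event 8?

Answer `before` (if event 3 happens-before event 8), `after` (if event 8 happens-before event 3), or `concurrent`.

Initial: VV[0]=[0, 0, 0]
Initial: VV[1]=[0, 0, 0]
Initial: VV[2]=[0, 0, 0]
Event 1: SEND 0->2: VV[0][0]++ -> VV[0]=[1, 0, 0], msg_vec=[1, 0, 0]; VV[2]=max(VV[2],msg_vec) then VV[2][2]++ -> VV[2]=[1, 0, 1]
Event 2: LOCAL 0: VV[0][0]++ -> VV[0]=[2, 0, 0]
Event 3: SEND 0->2: VV[0][0]++ -> VV[0]=[3, 0, 0], msg_vec=[3, 0, 0]; VV[2]=max(VV[2],msg_vec) then VV[2][2]++ -> VV[2]=[3, 0, 2]
Event 4: LOCAL 1: VV[1][1]++ -> VV[1]=[0, 1, 0]
Event 5: LOCAL 0: VV[0][0]++ -> VV[0]=[4, 0, 0]
Event 6: LOCAL 0: VV[0][0]++ -> VV[0]=[5, 0, 0]
Event 7: LOCAL 0: VV[0][0]++ -> VV[0]=[6, 0, 0]
Event 8: SEND 2->0: VV[2][2]++ -> VV[2]=[3, 0, 3], msg_vec=[3, 0, 3]; VV[0]=max(VV[0],msg_vec) then VV[0][0]++ -> VV[0]=[7, 0, 3]
Event 9: LOCAL 0: VV[0][0]++ -> VV[0]=[8, 0, 3]
Event 3 stamp: [3, 0, 0]
Event 8 stamp: [3, 0, 3]
[3, 0, 0] <= [3, 0, 3]? True
[3, 0, 3] <= [3, 0, 0]? False
Relation: before

Answer: before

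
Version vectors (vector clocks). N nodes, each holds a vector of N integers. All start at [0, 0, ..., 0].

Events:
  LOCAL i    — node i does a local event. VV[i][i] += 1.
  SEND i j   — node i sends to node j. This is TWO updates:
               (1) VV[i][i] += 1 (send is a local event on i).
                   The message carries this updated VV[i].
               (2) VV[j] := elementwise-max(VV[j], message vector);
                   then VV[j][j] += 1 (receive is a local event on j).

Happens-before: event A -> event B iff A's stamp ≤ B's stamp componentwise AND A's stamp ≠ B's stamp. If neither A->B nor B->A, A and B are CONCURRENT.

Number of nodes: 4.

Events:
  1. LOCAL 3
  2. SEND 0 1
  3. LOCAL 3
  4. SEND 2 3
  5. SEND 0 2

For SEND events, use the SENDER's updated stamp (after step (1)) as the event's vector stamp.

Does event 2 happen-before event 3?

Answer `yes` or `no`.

Initial: VV[0]=[0, 0, 0, 0]
Initial: VV[1]=[0, 0, 0, 0]
Initial: VV[2]=[0, 0, 0, 0]
Initial: VV[3]=[0, 0, 0, 0]
Event 1: LOCAL 3: VV[3][3]++ -> VV[3]=[0, 0, 0, 1]
Event 2: SEND 0->1: VV[0][0]++ -> VV[0]=[1, 0, 0, 0], msg_vec=[1, 0, 0, 0]; VV[1]=max(VV[1],msg_vec) then VV[1][1]++ -> VV[1]=[1, 1, 0, 0]
Event 3: LOCAL 3: VV[3][3]++ -> VV[3]=[0, 0, 0, 2]
Event 4: SEND 2->3: VV[2][2]++ -> VV[2]=[0, 0, 1, 0], msg_vec=[0, 0, 1, 0]; VV[3]=max(VV[3],msg_vec) then VV[3][3]++ -> VV[3]=[0, 0, 1, 3]
Event 5: SEND 0->2: VV[0][0]++ -> VV[0]=[2, 0, 0, 0], msg_vec=[2, 0, 0, 0]; VV[2]=max(VV[2],msg_vec) then VV[2][2]++ -> VV[2]=[2, 0, 2, 0]
Event 2 stamp: [1, 0, 0, 0]
Event 3 stamp: [0, 0, 0, 2]
[1, 0, 0, 0] <= [0, 0, 0, 2]? False. Equal? False. Happens-before: False

Answer: no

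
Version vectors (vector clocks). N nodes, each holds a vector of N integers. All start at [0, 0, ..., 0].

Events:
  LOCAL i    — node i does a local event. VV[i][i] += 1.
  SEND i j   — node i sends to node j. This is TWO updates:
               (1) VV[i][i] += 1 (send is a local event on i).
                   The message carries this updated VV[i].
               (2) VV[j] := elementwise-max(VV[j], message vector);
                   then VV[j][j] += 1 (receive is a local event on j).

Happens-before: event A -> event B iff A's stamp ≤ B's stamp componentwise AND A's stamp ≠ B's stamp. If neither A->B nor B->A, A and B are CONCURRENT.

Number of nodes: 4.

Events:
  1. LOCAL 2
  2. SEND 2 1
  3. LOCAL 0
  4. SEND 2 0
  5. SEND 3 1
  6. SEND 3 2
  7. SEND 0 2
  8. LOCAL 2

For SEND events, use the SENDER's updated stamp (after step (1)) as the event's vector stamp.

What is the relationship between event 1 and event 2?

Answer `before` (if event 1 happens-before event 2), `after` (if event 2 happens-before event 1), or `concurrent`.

Initial: VV[0]=[0, 0, 0, 0]
Initial: VV[1]=[0, 0, 0, 0]
Initial: VV[2]=[0, 0, 0, 0]
Initial: VV[3]=[0, 0, 0, 0]
Event 1: LOCAL 2: VV[2][2]++ -> VV[2]=[0, 0, 1, 0]
Event 2: SEND 2->1: VV[2][2]++ -> VV[2]=[0, 0, 2, 0], msg_vec=[0, 0, 2, 0]; VV[1]=max(VV[1],msg_vec) then VV[1][1]++ -> VV[1]=[0, 1, 2, 0]
Event 3: LOCAL 0: VV[0][0]++ -> VV[0]=[1, 0, 0, 0]
Event 4: SEND 2->0: VV[2][2]++ -> VV[2]=[0, 0, 3, 0], msg_vec=[0, 0, 3, 0]; VV[0]=max(VV[0],msg_vec) then VV[0][0]++ -> VV[0]=[2, 0, 3, 0]
Event 5: SEND 3->1: VV[3][3]++ -> VV[3]=[0, 0, 0, 1], msg_vec=[0, 0, 0, 1]; VV[1]=max(VV[1],msg_vec) then VV[1][1]++ -> VV[1]=[0, 2, 2, 1]
Event 6: SEND 3->2: VV[3][3]++ -> VV[3]=[0, 0, 0, 2], msg_vec=[0, 0, 0, 2]; VV[2]=max(VV[2],msg_vec) then VV[2][2]++ -> VV[2]=[0, 0, 4, 2]
Event 7: SEND 0->2: VV[0][0]++ -> VV[0]=[3, 0, 3, 0], msg_vec=[3, 0, 3, 0]; VV[2]=max(VV[2],msg_vec) then VV[2][2]++ -> VV[2]=[3, 0, 5, 2]
Event 8: LOCAL 2: VV[2][2]++ -> VV[2]=[3, 0, 6, 2]
Event 1 stamp: [0, 0, 1, 0]
Event 2 stamp: [0, 0, 2, 0]
[0, 0, 1, 0] <= [0, 0, 2, 0]? True
[0, 0, 2, 0] <= [0, 0, 1, 0]? False
Relation: before

Answer: before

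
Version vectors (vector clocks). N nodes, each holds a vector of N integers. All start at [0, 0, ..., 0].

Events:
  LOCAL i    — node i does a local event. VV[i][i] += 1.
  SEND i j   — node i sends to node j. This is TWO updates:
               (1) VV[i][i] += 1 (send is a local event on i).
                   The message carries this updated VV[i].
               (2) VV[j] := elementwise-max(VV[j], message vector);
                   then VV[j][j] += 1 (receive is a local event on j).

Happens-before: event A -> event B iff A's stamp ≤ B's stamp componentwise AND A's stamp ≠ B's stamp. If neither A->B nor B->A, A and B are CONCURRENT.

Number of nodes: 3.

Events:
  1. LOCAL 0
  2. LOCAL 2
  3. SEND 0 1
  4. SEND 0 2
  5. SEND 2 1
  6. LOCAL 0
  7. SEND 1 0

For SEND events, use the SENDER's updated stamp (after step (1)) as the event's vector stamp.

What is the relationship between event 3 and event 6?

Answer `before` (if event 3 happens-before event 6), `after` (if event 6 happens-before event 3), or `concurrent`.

Initial: VV[0]=[0, 0, 0]
Initial: VV[1]=[0, 0, 0]
Initial: VV[2]=[0, 0, 0]
Event 1: LOCAL 0: VV[0][0]++ -> VV[0]=[1, 0, 0]
Event 2: LOCAL 2: VV[2][2]++ -> VV[2]=[0, 0, 1]
Event 3: SEND 0->1: VV[0][0]++ -> VV[0]=[2, 0, 0], msg_vec=[2, 0, 0]; VV[1]=max(VV[1],msg_vec) then VV[1][1]++ -> VV[1]=[2, 1, 0]
Event 4: SEND 0->2: VV[0][0]++ -> VV[0]=[3, 0, 0], msg_vec=[3, 0, 0]; VV[2]=max(VV[2],msg_vec) then VV[2][2]++ -> VV[2]=[3, 0, 2]
Event 5: SEND 2->1: VV[2][2]++ -> VV[2]=[3, 0, 3], msg_vec=[3, 0, 3]; VV[1]=max(VV[1],msg_vec) then VV[1][1]++ -> VV[1]=[3, 2, 3]
Event 6: LOCAL 0: VV[0][0]++ -> VV[0]=[4, 0, 0]
Event 7: SEND 1->0: VV[1][1]++ -> VV[1]=[3, 3, 3], msg_vec=[3, 3, 3]; VV[0]=max(VV[0],msg_vec) then VV[0][0]++ -> VV[0]=[5, 3, 3]
Event 3 stamp: [2, 0, 0]
Event 6 stamp: [4, 0, 0]
[2, 0, 0] <= [4, 0, 0]? True
[4, 0, 0] <= [2, 0, 0]? False
Relation: before

Answer: before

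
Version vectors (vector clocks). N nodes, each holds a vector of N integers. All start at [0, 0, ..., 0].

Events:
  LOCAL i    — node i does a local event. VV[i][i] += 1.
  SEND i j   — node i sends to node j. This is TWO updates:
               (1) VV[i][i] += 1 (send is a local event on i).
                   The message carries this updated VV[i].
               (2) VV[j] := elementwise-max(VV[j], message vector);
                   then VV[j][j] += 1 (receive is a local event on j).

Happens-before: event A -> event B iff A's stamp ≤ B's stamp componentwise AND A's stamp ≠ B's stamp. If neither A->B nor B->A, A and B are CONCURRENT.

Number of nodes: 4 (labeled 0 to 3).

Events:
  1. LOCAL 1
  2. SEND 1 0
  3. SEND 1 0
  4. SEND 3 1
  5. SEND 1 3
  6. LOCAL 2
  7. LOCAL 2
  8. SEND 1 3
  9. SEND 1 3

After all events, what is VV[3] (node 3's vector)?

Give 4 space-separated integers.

Initial: VV[0]=[0, 0, 0, 0]
Initial: VV[1]=[0, 0, 0, 0]
Initial: VV[2]=[0, 0, 0, 0]
Initial: VV[3]=[0, 0, 0, 0]
Event 1: LOCAL 1: VV[1][1]++ -> VV[1]=[0, 1, 0, 0]
Event 2: SEND 1->0: VV[1][1]++ -> VV[1]=[0, 2, 0, 0], msg_vec=[0, 2, 0, 0]; VV[0]=max(VV[0],msg_vec) then VV[0][0]++ -> VV[0]=[1, 2, 0, 0]
Event 3: SEND 1->0: VV[1][1]++ -> VV[1]=[0, 3, 0, 0], msg_vec=[0, 3, 0, 0]; VV[0]=max(VV[0],msg_vec) then VV[0][0]++ -> VV[0]=[2, 3, 0, 0]
Event 4: SEND 3->1: VV[3][3]++ -> VV[3]=[0, 0, 0, 1], msg_vec=[0, 0, 0, 1]; VV[1]=max(VV[1],msg_vec) then VV[1][1]++ -> VV[1]=[0, 4, 0, 1]
Event 5: SEND 1->3: VV[1][1]++ -> VV[1]=[0, 5, 0, 1], msg_vec=[0, 5, 0, 1]; VV[3]=max(VV[3],msg_vec) then VV[3][3]++ -> VV[3]=[0, 5, 0, 2]
Event 6: LOCAL 2: VV[2][2]++ -> VV[2]=[0, 0, 1, 0]
Event 7: LOCAL 2: VV[2][2]++ -> VV[2]=[0, 0, 2, 0]
Event 8: SEND 1->3: VV[1][1]++ -> VV[1]=[0, 6, 0, 1], msg_vec=[0, 6, 0, 1]; VV[3]=max(VV[3],msg_vec) then VV[3][3]++ -> VV[3]=[0, 6, 0, 3]
Event 9: SEND 1->3: VV[1][1]++ -> VV[1]=[0, 7, 0, 1], msg_vec=[0, 7, 0, 1]; VV[3]=max(VV[3],msg_vec) then VV[3][3]++ -> VV[3]=[0, 7, 0, 4]
Final vectors: VV[0]=[2, 3, 0, 0]; VV[1]=[0, 7, 0, 1]; VV[2]=[0, 0, 2, 0]; VV[3]=[0, 7, 0, 4]

Answer: 0 7 0 4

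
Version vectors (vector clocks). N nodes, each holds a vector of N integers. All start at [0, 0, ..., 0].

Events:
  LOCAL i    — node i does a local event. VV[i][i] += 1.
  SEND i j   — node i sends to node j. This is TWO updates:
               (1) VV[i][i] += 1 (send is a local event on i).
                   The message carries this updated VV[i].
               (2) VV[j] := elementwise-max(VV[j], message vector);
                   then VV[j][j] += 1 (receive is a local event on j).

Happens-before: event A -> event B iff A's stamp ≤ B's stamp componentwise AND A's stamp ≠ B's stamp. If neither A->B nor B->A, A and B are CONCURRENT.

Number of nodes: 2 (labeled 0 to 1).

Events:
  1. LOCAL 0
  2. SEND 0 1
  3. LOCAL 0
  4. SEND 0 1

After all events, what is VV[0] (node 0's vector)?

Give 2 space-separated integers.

Initial: VV[0]=[0, 0]
Initial: VV[1]=[0, 0]
Event 1: LOCAL 0: VV[0][0]++ -> VV[0]=[1, 0]
Event 2: SEND 0->1: VV[0][0]++ -> VV[0]=[2, 0], msg_vec=[2, 0]; VV[1]=max(VV[1],msg_vec) then VV[1][1]++ -> VV[1]=[2, 1]
Event 3: LOCAL 0: VV[0][0]++ -> VV[0]=[3, 0]
Event 4: SEND 0->1: VV[0][0]++ -> VV[0]=[4, 0], msg_vec=[4, 0]; VV[1]=max(VV[1],msg_vec) then VV[1][1]++ -> VV[1]=[4, 2]
Final vectors: VV[0]=[4, 0]; VV[1]=[4, 2]

Answer: 4 0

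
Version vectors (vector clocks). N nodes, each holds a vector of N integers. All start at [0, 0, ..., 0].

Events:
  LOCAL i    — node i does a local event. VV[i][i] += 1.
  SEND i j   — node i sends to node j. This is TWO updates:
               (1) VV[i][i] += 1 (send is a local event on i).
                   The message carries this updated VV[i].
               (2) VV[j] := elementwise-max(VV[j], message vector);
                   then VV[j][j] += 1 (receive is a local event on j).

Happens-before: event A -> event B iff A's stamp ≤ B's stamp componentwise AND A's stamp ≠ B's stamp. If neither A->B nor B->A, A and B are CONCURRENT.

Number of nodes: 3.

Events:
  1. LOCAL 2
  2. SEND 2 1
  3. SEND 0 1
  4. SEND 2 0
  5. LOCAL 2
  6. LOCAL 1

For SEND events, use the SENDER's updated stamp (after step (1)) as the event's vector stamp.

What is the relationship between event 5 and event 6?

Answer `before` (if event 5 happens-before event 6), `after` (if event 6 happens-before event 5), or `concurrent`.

Answer: concurrent

Derivation:
Initial: VV[0]=[0, 0, 0]
Initial: VV[1]=[0, 0, 0]
Initial: VV[2]=[0, 0, 0]
Event 1: LOCAL 2: VV[2][2]++ -> VV[2]=[0, 0, 1]
Event 2: SEND 2->1: VV[2][2]++ -> VV[2]=[0, 0, 2], msg_vec=[0, 0, 2]; VV[1]=max(VV[1],msg_vec) then VV[1][1]++ -> VV[1]=[0, 1, 2]
Event 3: SEND 0->1: VV[0][0]++ -> VV[0]=[1, 0, 0], msg_vec=[1, 0, 0]; VV[1]=max(VV[1],msg_vec) then VV[1][1]++ -> VV[1]=[1, 2, 2]
Event 4: SEND 2->0: VV[2][2]++ -> VV[2]=[0, 0, 3], msg_vec=[0, 0, 3]; VV[0]=max(VV[0],msg_vec) then VV[0][0]++ -> VV[0]=[2, 0, 3]
Event 5: LOCAL 2: VV[2][2]++ -> VV[2]=[0, 0, 4]
Event 6: LOCAL 1: VV[1][1]++ -> VV[1]=[1, 3, 2]
Event 5 stamp: [0, 0, 4]
Event 6 stamp: [1, 3, 2]
[0, 0, 4] <= [1, 3, 2]? False
[1, 3, 2] <= [0, 0, 4]? False
Relation: concurrent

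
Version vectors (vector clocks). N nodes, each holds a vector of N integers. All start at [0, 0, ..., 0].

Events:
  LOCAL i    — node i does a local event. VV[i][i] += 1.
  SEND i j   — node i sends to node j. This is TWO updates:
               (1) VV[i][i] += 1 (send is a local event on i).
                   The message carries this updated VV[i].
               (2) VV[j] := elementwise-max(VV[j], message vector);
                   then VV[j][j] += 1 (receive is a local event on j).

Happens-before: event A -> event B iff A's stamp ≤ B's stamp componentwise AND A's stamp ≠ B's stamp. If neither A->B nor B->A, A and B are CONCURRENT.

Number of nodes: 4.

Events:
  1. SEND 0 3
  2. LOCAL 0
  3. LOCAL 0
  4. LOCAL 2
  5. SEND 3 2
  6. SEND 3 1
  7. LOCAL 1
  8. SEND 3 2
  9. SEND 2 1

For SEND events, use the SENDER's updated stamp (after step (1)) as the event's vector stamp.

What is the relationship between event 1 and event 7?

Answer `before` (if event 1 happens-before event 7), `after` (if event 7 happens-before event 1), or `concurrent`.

Answer: before

Derivation:
Initial: VV[0]=[0, 0, 0, 0]
Initial: VV[1]=[0, 0, 0, 0]
Initial: VV[2]=[0, 0, 0, 0]
Initial: VV[3]=[0, 0, 0, 0]
Event 1: SEND 0->3: VV[0][0]++ -> VV[0]=[1, 0, 0, 0], msg_vec=[1, 0, 0, 0]; VV[3]=max(VV[3],msg_vec) then VV[3][3]++ -> VV[3]=[1, 0, 0, 1]
Event 2: LOCAL 0: VV[0][0]++ -> VV[0]=[2, 0, 0, 0]
Event 3: LOCAL 0: VV[0][0]++ -> VV[0]=[3, 0, 0, 0]
Event 4: LOCAL 2: VV[2][2]++ -> VV[2]=[0, 0, 1, 0]
Event 5: SEND 3->2: VV[3][3]++ -> VV[3]=[1, 0, 0, 2], msg_vec=[1, 0, 0, 2]; VV[2]=max(VV[2],msg_vec) then VV[2][2]++ -> VV[2]=[1, 0, 2, 2]
Event 6: SEND 3->1: VV[3][3]++ -> VV[3]=[1, 0, 0, 3], msg_vec=[1, 0, 0, 3]; VV[1]=max(VV[1],msg_vec) then VV[1][1]++ -> VV[1]=[1, 1, 0, 3]
Event 7: LOCAL 1: VV[1][1]++ -> VV[1]=[1, 2, 0, 3]
Event 8: SEND 3->2: VV[3][3]++ -> VV[3]=[1, 0, 0, 4], msg_vec=[1, 0, 0, 4]; VV[2]=max(VV[2],msg_vec) then VV[2][2]++ -> VV[2]=[1, 0, 3, 4]
Event 9: SEND 2->1: VV[2][2]++ -> VV[2]=[1, 0, 4, 4], msg_vec=[1, 0, 4, 4]; VV[1]=max(VV[1],msg_vec) then VV[1][1]++ -> VV[1]=[1, 3, 4, 4]
Event 1 stamp: [1, 0, 0, 0]
Event 7 stamp: [1, 2, 0, 3]
[1, 0, 0, 0] <= [1, 2, 0, 3]? True
[1, 2, 0, 3] <= [1, 0, 0, 0]? False
Relation: before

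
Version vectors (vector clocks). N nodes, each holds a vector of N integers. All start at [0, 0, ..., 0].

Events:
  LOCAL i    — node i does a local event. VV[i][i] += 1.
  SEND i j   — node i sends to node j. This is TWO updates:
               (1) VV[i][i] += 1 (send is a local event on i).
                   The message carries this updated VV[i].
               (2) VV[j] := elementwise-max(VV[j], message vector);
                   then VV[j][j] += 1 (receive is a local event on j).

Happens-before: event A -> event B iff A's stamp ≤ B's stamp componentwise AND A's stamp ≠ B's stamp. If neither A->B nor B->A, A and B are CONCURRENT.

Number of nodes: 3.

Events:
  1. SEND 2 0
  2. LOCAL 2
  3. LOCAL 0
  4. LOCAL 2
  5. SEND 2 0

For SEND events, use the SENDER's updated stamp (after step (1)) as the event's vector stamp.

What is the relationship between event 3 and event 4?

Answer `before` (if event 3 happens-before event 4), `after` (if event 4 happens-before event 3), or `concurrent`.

Answer: concurrent

Derivation:
Initial: VV[0]=[0, 0, 0]
Initial: VV[1]=[0, 0, 0]
Initial: VV[2]=[0, 0, 0]
Event 1: SEND 2->0: VV[2][2]++ -> VV[2]=[0, 0, 1], msg_vec=[0, 0, 1]; VV[0]=max(VV[0],msg_vec) then VV[0][0]++ -> VV[0]=[1, 0, 1]
Event 2: LOCAL 2: VV[2][2]++ -> VV[2]=[0, 0, 2]
Event 3: LOCAL 0: VV[0][0]++ -> VV[0]=[2, 0, 1]
Event 4: LOCAL 2: VV[2][2]++ -> VV[2]=[0, 0, 3]
Event 5: SEND 2->0: VV[2][2]++ -> VV[2]=[0, 0, 4], msg_vec=[0, 0, 4]; VV[0]=max(VV[0],msg_vec) then VV[0][0]++ -> VV[0]=[3, 0, 4]
Event 3 stamp: [2, 0, 1]
Event 4 stamp: [0, 0, 3]
[2, 0, 1] <= [0, 0, 3]? False
[0, 0, 3] <= [2, 0, 1]? False
Relation: concurrent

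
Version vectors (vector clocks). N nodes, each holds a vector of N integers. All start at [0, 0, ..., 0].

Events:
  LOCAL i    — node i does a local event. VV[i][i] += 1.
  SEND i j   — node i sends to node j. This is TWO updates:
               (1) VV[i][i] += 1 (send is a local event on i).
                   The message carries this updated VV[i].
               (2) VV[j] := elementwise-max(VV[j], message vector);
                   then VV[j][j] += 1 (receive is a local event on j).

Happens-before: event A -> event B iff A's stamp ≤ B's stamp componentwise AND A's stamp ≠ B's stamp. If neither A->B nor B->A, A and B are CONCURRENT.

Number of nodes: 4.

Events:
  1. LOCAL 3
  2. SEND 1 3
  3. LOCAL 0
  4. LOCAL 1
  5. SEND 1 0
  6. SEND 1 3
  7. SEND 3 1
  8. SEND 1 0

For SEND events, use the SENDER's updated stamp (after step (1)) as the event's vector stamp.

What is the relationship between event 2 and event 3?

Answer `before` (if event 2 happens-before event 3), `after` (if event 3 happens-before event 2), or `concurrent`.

Initial: VV[0]=[0, 0, 0, 0]
Initial: VV[1]=[0, 0, 0, 0]
Initial: VV[2]=[0, 0, 0, 0]
Initial: VV[3]=[0, 0, 0, 0]
Event 1: LOCAL 3: VV[3][3]++ -> VV[3]=[0, 0, 0, 1]
Event 2: SEND 1->3: VV[1][1]++ -> VV[1]=[0, 1, 0, 0], msg_vec=[0, 1, 0, 0]; VV[3]=max(VV[3],msg_vec) then VV[3][3]++ -> VV[3]=[0, 1, 0, 2]
Event 3: LOCAL 0: VV[0][0]++ -> VV[0]=[1, 0, 0, 0]
Event 4: LOCAL 1: VV[1][1]++ -> VV[1]=[0, 2, 0, 0]
Event 5: SEND 1->0: VV[1][1]++ -> VV[1]=[0, 3, 0, 0], msg_vec=[0, 3, 0, 0]; VV[0]=max(VV[0],msg_vec) then VV[0][0]++ -> VV[0]=[2, 3, 0, 0]
Event 6: SEND 1->3: VV[1][1]++ -> VV[1]=[0, 4, 0, 0], msg_vec=[0, 4, 0, 0]; VV[3]=max(VV[3],msg_vec) then VV[3][3]++ -> VV[3]=[0, 4, 0, 3]
Event 7: SEND 3->1: VV[3][3]++ -> VV[3]=[0, 4, 0, 4], msg_vec=[0, 4, 0, 4]; VV[1]=max(VV[1],msg_vec) then VV[1][1]++ -> VV[1]=[0, 5, 0, 4]
Event 8: SEND 1->0: VV[1][1]++ -> VV[1]=[0, 6, 0, 4], msg_vec=[0, 6, 0, 4]; VV[0]=max(VV[0],msg_vec) then VV[0][0]++ -> VV[0]=[3, 6, 0, 4]
Event 2 stamp: [0, 1, 0, 0]
Event 3 stamp: [1, 0, 0, 0]
[0, 1, 0, 0] <= [1, 0, 0, 0]? False
[1, 0, 0, 0] <= [0, 1, 0, 0]? False
Relation: concurrent

Answer: concurrent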